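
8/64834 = 4/32417 = 0.00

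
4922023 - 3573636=1348387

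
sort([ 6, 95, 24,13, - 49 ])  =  [- 49,6,13,  24,95 ] 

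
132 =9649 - 9517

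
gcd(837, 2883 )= 93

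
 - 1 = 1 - 2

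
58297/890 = 65 + 447/890 = 65.50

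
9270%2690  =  1200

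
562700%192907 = 176886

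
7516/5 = 7516/5 = 1503.20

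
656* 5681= 3726736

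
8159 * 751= 6127409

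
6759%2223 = 90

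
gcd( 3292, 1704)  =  4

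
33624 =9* 3736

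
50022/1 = 50022 = 50022.00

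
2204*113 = 249052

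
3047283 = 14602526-11555243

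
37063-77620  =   - 40557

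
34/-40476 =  - 17/20238 = - 0.00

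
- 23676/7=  - 23676/7 = - 3382.29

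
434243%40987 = 24373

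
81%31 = 19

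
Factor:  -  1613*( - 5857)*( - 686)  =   - 2^1 * 7^3*1613^1* 5857^1 =- 6480875926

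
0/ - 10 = 0/1 = -0.00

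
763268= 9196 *83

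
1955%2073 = 1955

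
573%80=13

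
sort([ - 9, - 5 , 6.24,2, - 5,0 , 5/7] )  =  [ - 9, - 5, - 5, 0,  5/7 , 2 , 6.24 ] 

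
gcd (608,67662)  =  2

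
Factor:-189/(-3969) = 1/21 = 3^( - 1 )*7^( - 1)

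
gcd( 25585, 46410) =595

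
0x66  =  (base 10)102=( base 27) 3L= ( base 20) 52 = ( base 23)4a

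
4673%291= 17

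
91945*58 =5332810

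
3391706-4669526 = - 1277820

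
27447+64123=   91570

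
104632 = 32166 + 72466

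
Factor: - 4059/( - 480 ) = 2^(-5 )*3^1*5^( - 1)*11^1*41^1 =1353/160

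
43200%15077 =13046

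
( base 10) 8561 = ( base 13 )3B87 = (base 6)103345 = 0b10000101110001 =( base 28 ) APL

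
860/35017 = 860/35017  =  0.02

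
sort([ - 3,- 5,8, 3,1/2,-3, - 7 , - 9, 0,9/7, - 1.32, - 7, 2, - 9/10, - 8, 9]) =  [  -  9,-8, - 7 , - 7, - 5, - 3, - 3, - 1.32, - 9/10,0,1/2,  9/7, 2 , 3, 8 , 9]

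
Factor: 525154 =2^1 * 7^1*37511^1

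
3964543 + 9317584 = 13282127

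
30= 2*15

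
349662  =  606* 577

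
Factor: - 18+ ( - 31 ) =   -  7^2   =  -49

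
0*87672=0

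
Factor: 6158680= 2^3*5^1 * 11^1*13997^1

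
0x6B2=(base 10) 1714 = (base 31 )1O9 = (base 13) A1B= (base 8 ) 3262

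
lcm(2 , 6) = 6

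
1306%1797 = 1306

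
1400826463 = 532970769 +867855694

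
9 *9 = 81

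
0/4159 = 0 = 0.00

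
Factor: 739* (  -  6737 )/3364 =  - 2^(-2 )  *29^( - 2 )* 739^1*6737^1 = - 4978643/3364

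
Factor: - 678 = -2^1*3^1*113^1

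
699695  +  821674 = 1521369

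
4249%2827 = 1422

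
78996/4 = 19749 = 19749.00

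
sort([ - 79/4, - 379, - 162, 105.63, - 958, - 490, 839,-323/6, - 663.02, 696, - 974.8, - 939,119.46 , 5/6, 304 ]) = [ - 974.8 , - 958, - 939, - 663.02, -490, - 379, - 162, - 323/6 ,  -  79/4, 5/6,105.63,119.46,304, 696, 839]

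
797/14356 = 797/14356  =  0.06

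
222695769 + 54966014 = 277661783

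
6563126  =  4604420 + 1958706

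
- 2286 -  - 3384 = 1098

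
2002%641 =79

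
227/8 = 227/8 = 28.38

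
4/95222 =2/47611=0.00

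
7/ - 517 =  - 7/517 = - 0.01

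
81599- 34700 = 46899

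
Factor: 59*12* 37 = 2^2 * 3^1*37^1*59^1 = 26196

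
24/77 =24/77 = 0.31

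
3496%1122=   130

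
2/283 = 2/283 = 0.01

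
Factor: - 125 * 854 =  - 106750 = -2^1* 5^3 * 7^1 * 61^1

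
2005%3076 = 2005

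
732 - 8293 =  - 7561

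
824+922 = 1746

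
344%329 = 15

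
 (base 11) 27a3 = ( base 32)3h6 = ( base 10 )3622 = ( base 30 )40M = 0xe26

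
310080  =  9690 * 32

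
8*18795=150360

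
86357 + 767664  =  854021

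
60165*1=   60165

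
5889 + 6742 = 12631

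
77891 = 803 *97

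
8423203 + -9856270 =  - 1433067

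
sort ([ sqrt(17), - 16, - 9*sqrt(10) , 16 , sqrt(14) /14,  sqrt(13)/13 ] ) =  [ - 9*sqrt(10), - 16, sqrt( 14)/14,sqrt( 13 ) /13, sqrt( 17), 16 ] 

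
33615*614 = 20639610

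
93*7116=661788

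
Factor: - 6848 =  - 2^6 *107^1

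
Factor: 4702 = 2^1 * 2351^1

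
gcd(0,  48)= 48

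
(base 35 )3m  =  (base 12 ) A7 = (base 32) 3V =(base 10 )127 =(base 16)7F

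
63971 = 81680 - 17709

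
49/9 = 5 + 4/9 = 5.44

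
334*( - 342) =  - 114228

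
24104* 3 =72312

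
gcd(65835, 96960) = 15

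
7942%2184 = 1390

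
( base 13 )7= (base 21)7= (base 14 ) 7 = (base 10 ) 7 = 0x7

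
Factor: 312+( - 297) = 3^1*5^1= 15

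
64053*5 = 320265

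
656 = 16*41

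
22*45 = 990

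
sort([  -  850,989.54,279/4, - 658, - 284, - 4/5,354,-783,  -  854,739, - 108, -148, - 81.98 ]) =[-854,-850,-783, - 658 , - 284, - 148 ,-108, - 81.98, - 4/5,279/4,354, 739,  989.54 ]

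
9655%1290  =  625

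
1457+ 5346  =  6803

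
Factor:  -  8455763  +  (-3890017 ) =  - 2^2*3^1*5^1*205763^1 = - 12345780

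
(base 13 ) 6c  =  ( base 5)330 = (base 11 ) 82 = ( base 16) 5a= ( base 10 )90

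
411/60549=137/20183=0.01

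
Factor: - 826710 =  -2^1* 3^1 * 5^1*17^1*1621^1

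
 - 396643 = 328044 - 724687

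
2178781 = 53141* 41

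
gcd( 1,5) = 1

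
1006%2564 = 1006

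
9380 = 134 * 70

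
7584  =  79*96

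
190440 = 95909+94531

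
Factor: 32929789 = 73^1*451093^1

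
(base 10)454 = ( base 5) 3304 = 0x1c6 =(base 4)13012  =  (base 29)FJ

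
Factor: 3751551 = 3^2*416839^1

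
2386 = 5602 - 3216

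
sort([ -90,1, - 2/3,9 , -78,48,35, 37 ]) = [ - 90, - 78 , - 2/3,1 , 9,35 , 37,  48 ] 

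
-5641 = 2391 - 8032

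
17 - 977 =  -  960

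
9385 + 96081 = 105466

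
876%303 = 270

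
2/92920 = 1/46460 = 0.00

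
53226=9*5914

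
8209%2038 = 57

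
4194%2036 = 122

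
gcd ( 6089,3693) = 1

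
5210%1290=50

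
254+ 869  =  1123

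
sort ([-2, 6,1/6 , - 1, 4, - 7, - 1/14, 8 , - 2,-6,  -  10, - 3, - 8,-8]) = [-10,-8 , - 8, - 7, - 6, - 3, - 2,-2  , - 1, - 1/14,1/6,  4 , 6, 8 ]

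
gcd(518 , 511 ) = 7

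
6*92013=552078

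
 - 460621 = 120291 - 580912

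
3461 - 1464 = 1997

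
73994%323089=73994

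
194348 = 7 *27764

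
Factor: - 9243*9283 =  - 3^2*13^1*79^1*9283^1  =  -  85802769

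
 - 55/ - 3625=11/725= 0.02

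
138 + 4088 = 4226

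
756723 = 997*759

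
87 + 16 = 103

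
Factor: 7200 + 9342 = 16542 = 2^1*3^2*919^1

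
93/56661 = 31/18887 = 0.00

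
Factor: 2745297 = 3^2*305033^1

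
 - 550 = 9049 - 9599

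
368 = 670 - 302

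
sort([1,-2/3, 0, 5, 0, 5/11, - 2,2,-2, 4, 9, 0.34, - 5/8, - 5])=[- 5, - 2 , - 2,-2/3, - 5/8, 0, 0,0.34, 5/11, 1,  2,4 , 5 , 9] 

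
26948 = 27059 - 111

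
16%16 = 0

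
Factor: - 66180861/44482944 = -22060287/14827648 = - 2^(-7 ) * 3^2*11^(-1 ) * 10531^( - 1 )*2451143^1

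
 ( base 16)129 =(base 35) 8H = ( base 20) EH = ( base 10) 297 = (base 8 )451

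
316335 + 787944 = 1104279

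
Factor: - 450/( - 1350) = 3^( - 1)  =  1/3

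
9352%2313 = 100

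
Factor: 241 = 241^1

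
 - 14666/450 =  - 33  +  92/225= - 32.59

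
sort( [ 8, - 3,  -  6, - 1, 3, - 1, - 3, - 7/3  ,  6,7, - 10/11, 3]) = [ - 6, - 3,  -  3,-7/3,-1, - 1,-10/11, 3, 3, 6, 7,  8 ] 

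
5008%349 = 122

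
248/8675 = 248/8675 = 0.03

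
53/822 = 53/822 = 0.06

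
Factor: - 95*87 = - 8265 = - 3^1*5^1*19^1*29^1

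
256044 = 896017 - 639973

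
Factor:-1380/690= - 2 =- 2^1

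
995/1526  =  995/1526=0.65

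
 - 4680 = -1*4680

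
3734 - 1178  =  2556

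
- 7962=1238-9200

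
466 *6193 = 2885938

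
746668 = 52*14359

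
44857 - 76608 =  - 31751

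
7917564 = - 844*(-9381) 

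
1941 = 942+999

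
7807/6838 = 1 + 969/6838 = 1.14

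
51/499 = 51/499 = 0.10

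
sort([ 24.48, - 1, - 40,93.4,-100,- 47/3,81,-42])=[ - 100, - 42,-40, - 47/3,  -  1 , 24.48,81, 93.4 ] 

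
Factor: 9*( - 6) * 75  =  -2^1* 3^4*5^2=- 4050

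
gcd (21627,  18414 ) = 27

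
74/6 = 12 +1/3 = 12.33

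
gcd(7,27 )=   1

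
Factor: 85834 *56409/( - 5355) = -230562386/255 = - 2^1 * 3^( - 1 ) * 5^( - 1 ) *17^( - 1)*6131^1* 18803^1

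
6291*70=440370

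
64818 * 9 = 583362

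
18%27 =18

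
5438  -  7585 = -2147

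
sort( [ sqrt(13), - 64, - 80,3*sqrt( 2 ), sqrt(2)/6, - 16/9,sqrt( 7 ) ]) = [ - 80, - 64, - 16/9, sqrt( 2 )/6, sqrt( 7),sqrt( 13 ),3 * sqrt( 2)]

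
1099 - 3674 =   -  2575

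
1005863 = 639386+366477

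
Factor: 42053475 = 3^1*5^2*73^1 * 7681^1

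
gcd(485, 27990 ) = 5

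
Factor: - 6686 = -2^1*3343^1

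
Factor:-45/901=-3^2*5^1*17^( - 1)*53^( - 1 ) 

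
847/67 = 847/67 =12.64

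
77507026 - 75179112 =2327914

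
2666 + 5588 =8254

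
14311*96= 1373856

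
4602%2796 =1806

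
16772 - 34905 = -18133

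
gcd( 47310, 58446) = 6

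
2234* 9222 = 20601948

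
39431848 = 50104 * 787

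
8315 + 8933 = 17248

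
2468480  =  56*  44080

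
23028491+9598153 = 32626644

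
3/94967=3/94967 = 0.00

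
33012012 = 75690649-42678637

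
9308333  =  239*38947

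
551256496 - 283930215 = 267326281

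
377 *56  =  21112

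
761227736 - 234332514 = 526895222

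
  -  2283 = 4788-7071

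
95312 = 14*6808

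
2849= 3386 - 537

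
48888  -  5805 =43083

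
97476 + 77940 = 175416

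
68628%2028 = 1704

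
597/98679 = 199/32893 = 0.01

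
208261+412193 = 620454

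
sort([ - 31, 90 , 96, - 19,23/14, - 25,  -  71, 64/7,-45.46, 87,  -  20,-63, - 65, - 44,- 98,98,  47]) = [-98, - 71,- 65,-63, - 45.46, - 44, - 31,  -  25,-20,- 19, 23/14,64/7, 47, 87 , 90, 96,98 ] 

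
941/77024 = 941/77024=0.01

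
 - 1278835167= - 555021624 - 723813543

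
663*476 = 315588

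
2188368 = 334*6552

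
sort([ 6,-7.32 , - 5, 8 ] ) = [ - 7.32, - 5 , 6 , 8]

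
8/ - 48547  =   - 1 + 48539/48547 = -  0.00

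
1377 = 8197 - 6820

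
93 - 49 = 44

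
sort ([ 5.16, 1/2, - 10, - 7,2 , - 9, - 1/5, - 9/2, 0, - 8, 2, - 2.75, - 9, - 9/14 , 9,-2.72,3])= [-10, - 9 , - 9, - 8, - 7, - 9/2, - 2.75, - 2.72, - 9/14, - 1/5,0,1/2,2, 2, 3, 5.16,9 ] 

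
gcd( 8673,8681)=1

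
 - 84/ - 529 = 84/529 = 0.16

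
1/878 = 1/878 = 0.00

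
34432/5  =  34432/5 = 6886.40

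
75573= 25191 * 3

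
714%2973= 714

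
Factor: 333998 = 2^1*7^1*23857^1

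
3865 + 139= 4004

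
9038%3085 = 2868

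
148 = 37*4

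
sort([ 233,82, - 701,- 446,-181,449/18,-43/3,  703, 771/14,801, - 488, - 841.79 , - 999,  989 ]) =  [ -999, - 841.79, -701, - 488,- 446,-181, - 43/3,449/18,771/14,82,233,703, 801,989 ] 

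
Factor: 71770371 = 3^1*23923457^1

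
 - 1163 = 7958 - 9121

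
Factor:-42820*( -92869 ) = 2^2*5^1*7^1*2141^1*13267^1 = 3976650580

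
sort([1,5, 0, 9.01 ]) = [ 0, 1, 5 , 9.01 ] 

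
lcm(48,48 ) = 48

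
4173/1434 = 2 + 435/478= 2.91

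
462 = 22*21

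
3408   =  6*568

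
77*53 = 4081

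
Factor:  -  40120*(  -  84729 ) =3399327480 = 2^3*3^1*5^1*17^1*59^1*61^1 * 463^1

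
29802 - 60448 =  - 30646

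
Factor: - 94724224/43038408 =-1691504/768543=-2^4*3^( - 1) * 71^1*1489^1*256181^ ( - 1)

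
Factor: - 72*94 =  - 2^4*3^2 *47^1 = - 6768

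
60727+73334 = 134061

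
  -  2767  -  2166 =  - 4933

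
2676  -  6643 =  - 3967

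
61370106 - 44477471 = 16892635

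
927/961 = 927/961 = 0.96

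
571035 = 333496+237539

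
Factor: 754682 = 2^1*401^1*941^1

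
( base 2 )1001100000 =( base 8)1140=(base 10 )608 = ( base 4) 21200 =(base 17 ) 21D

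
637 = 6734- 6097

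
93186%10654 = 7954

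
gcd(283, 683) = 1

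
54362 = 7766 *7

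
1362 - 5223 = -3861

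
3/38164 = 3/38164 =0.00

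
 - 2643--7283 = 4640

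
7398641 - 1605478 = 5793163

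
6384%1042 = 132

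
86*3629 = 312094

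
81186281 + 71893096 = 153079377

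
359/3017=359/3017 = 0.12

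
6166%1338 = 814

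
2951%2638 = 313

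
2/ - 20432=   -  1  +  10215/10216 = - 0.00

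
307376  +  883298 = 1190674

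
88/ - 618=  - 44/309  =  - 0.14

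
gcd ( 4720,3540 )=1180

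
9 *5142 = 46278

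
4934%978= 44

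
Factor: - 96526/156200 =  - 2^( - 2 )*5^( - 2)*11^( - 1 )*17^2*71^( - 1) * 167^1 = - 48263/78100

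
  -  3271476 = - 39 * 83884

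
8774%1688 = 334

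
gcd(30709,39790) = 1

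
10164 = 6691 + 3473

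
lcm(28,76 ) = 532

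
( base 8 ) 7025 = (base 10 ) 3605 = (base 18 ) B25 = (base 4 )320111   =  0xE15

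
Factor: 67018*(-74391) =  - 2^1 * 3^1*7^1 * 137^1*181^1*4787^1 = -4985536038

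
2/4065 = 2/4065 = 0.00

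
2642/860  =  3+31/430 = 3.07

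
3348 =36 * 93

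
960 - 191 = 769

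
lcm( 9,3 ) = 9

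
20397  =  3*6799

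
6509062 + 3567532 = 10076594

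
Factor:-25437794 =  -2^1*31^1*41^1*10007^1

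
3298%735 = 358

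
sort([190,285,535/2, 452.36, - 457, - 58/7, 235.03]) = [- 457, - 58/7 , 190, 235.03, 535/2, 285, 452.36 ]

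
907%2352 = 907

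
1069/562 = 1069/562= 1.90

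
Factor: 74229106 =2^1*  7^1*17^1*41^1*7607^1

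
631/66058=631/66058 =0.01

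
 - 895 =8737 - 9632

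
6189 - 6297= - 108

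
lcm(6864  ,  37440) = 411840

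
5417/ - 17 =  - 5417/17 = - 318.65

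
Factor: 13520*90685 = 1226061200 = 2^4*5^2*7^1*13^2*2591^1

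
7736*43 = 332648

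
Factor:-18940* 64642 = -1224319480 = - 2^3  *  5^1 * 947^1*32321^1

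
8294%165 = 44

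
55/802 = 55/802 = 0.07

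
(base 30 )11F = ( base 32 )TH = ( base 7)2520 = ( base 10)945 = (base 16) 3b1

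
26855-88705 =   -  61850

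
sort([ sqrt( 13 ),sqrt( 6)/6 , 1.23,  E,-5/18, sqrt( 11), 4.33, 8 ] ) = [ - 5/18,sqrt( 6)/6, 1.23,E, sqrt( 11), sqrt( 13 ),  4.33,8 ]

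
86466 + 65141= 151607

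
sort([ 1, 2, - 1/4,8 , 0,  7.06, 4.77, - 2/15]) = [-1/4, - 2/15,0, 1,  2, 4.77, 7.06, 8]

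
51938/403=51938/403 = 128.88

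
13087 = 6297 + 6790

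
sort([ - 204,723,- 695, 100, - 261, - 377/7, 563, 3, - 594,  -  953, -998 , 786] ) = [ - 998, - 953, - 695, - 594, - 261, - 204 , - 377/7, 3, 100, 563, 723, 786 ] 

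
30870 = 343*90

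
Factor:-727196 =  - 2^2*137^1*1327^1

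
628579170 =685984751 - 57405581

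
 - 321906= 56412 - 378318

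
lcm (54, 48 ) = 432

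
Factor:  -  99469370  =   - 2^1*5^1*7^1*11^1*13^1*19^1 * 523^1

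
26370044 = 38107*692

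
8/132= 2/33 = 0.06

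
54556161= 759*71879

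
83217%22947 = 14376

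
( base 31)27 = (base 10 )69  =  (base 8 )105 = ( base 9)76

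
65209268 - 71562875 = -6353607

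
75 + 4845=4920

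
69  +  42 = 111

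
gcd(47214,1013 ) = 1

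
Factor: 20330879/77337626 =2^( - 1)*5807^(-1 )*6659^(-1)*20330879^1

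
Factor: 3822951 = 3^1*11^1*31^1*37^1*101^1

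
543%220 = 103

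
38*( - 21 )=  - 798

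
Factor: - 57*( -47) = 3^1*19^1*47^1   =  2679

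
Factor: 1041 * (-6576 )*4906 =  - 2^5*3^2*11^1 *137^1 * 223^1* 347^1 = -33584592096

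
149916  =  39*3844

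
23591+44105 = 67696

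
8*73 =584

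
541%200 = 141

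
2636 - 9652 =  - 7016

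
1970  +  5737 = 7707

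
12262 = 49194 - 36932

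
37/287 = 37/287 = 0.13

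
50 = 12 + 38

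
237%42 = 27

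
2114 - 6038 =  - 3924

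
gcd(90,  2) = 2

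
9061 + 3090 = 12151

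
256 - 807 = - 551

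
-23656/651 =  - 37 + 431/651 = -36.34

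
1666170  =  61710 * 27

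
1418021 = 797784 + 620237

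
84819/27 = 3141 +4/9 = 3141.44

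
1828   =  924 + 904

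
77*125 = 9625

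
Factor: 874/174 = 3^ ( - 1) * 19^1*23^1*29^ ( - 1 )=437/87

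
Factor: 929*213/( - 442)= - 197877/442 = - 2^( -1)* 3^1*13^( - 1) * 17^(-1) * 71^1*929^1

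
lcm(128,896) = 896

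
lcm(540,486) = 4860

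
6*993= 5958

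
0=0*0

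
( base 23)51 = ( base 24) 4K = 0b1110100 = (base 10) 116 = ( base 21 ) 5B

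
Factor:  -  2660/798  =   - 2^1*3^(-1 )*5^1  =  - 10/3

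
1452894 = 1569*926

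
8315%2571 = 602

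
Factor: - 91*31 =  - 2821 = -7^1*13^1*31^1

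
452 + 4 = 456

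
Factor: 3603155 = 5^1*131^1 * 5501^1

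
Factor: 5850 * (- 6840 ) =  - 2^4 * 3^4*  5^3*13^1*19^1 =- 40014000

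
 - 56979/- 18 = 6331/2=3165.50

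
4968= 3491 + 1477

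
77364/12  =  6447 =6447.00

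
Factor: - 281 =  - 281^1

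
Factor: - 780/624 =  - 2^( - 2 )*5^1 = - 5/4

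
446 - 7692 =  -7246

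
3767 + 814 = 4581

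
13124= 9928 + 3196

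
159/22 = 7 + 5/22= 7.23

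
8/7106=4/3553 =0.00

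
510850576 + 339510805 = 850361381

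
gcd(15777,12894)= 3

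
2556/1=2556 = 2556.00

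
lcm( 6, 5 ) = 30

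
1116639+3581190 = 4697829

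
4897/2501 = 4897/2501= 1.96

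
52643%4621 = 1812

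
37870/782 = 18935/391= 48.43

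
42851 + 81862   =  124713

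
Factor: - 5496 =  - 2^3*3^1*229^1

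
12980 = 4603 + 8377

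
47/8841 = 47/8841 = 0.01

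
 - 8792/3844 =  - 2198/961 = - 2.29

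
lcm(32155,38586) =192930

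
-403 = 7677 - 8080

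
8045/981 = 8045/981 = 8.20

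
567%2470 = 567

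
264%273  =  264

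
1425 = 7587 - 6162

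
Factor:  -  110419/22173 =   -  3^( - 1)*19^(-1) * 389^(  -  1) * 110419^1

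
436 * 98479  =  42936844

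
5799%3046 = 2753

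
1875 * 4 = 7500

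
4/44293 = 4/44293 = 0.00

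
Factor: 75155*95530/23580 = 717955715/2358 = 2^(  -  1)*3^( - 2) * 5^1*41^1 * 131^( - 1)*233^1*15031^1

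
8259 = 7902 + 357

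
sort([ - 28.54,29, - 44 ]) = [ - 44,-28.54, 29]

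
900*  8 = 7200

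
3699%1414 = 871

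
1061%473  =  115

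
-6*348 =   -  2088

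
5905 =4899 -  - 1006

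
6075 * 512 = 3110400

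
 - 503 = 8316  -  8819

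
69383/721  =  96 +167/721 = 96.23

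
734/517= 1+217/517 =1.42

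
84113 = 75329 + 8784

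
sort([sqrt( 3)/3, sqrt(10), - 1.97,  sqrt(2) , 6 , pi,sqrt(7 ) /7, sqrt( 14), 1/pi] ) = [ - 1.97, 1/pi, sqrt( 7)/7,sqrt( 3)/3, sqrt( 2), pi, sqrt(10 ),sqrt ( 14),6]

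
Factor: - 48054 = -2^1 * 3^1*8009^1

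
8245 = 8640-395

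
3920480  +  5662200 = 9582680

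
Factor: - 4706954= - 2^1*7^1*336211^1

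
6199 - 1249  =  4950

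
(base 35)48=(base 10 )148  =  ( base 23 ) 6a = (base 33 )4g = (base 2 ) 10010100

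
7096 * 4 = 28384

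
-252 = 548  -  800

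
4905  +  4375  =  9280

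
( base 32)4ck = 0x1194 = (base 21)A46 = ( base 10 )4500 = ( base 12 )2730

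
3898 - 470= 3428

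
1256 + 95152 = 96408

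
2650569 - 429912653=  - 427262084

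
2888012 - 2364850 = 523162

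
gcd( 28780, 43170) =14390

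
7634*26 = 198484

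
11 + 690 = 701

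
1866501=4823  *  387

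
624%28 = 8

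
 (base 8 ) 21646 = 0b10001110100110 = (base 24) fk6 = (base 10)9126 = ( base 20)12G6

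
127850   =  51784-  - 76066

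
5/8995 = 1/1799=0.00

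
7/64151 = 7/64151 = 0.00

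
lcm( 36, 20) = 180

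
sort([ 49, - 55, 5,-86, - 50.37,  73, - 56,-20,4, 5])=[-86, - 56,-55, - 50.37,-20, 4,5, 5, 49,73]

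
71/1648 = 71/1648 = 0.04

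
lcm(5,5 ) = 5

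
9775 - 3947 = 5828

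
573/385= 573/385 = 1.49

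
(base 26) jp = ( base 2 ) 1000000111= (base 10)519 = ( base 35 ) et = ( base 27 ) j6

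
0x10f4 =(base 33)3WH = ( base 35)3j0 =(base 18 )d72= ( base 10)4340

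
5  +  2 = 7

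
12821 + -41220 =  - 28399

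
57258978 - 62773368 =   -  5514390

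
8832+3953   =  12785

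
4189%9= 4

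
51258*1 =51258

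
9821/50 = 9821/50 = 196.42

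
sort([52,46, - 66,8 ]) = [-66, 8,46,  52]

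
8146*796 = 6484216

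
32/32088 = 4/4011 = 0.00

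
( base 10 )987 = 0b1111011011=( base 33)TU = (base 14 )507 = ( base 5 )12422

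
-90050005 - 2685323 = - 92735328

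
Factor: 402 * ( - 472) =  - 189744 = - 2^4*3^1*59^1*67^1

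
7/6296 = 7/6296 = 0.00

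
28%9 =1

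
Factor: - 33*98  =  -3234 = - 2^1*3^1* 7^2 * 11^1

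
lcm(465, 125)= 11625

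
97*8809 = 854473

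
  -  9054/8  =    -  4527/4 = - 1131.75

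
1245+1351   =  2596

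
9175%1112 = 279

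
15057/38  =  15057/38 =396.24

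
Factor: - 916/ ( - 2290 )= 2^1*5^( - 1)  =  2/5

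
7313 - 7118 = 195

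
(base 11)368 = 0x1B5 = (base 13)278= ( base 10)437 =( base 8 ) 665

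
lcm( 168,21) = 168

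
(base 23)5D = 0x80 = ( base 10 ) 128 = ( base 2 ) 10000000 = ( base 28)4g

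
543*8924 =4845732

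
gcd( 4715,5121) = 1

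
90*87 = 7830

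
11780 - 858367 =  - 846587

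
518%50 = 18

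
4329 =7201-2872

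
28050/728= 14025/364 = 38.53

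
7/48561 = 7/48561 = 0.00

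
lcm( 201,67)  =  201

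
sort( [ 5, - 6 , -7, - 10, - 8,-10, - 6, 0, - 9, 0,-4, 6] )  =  [-10, - 10, - 9, - 8,-7,-6,-6,- 4 , 0, 0, 5, 6]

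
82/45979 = 82/45979 = 0.00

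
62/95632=31/47816= 0.00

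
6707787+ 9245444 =15953231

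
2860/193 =2860/193 = 14.82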